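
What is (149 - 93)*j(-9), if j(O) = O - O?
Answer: 0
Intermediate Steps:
j(O) = 0
(149 - 93)*j(-9) = (149 - 93)*0 = 56*0 = 0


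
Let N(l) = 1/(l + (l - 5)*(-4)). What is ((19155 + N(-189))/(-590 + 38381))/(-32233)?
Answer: -864922/55002681297 ≈ -1.5725e-5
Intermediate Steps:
N(l) = 1/(20 - 3*l) (N(l) = 1/(l + (-5 + l)*(-4)) = 1/(l + (20 - 4*l)) = 1/(20 - 3*l))
((19155 + N(-189))/(-590 + 38381))/(-32233) = ((19155 - 1/(-20 + 3*(-189)))/(-590 + 38381))/(-32233) = ((19155 - 1/(-20 - 567))/37791)*(-1/32233) = ((19155 - 1/(-587))*(1/37791))*(-1/32233) = ((19155 - 1*(-1/587))*(1/37791))*(-1/32233) = ((19155 + 1/587)*(1/37791))*(-1/32233) = ((11243986/587)*(1/37791))*(-1/32233) = (864922/1706409)*(-1/32233) = -864922/55002681297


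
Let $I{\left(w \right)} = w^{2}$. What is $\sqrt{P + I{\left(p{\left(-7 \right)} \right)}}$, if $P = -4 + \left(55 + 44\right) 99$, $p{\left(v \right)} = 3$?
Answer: $\sqrt{9806} \approx 99.025$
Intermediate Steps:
$P = 9797$ ($P = -4 + 99 \cdot 99 = -4 + 9801 = 9797$)
$\sqrt{P + I{\left(p{\left(-7 \right)} \right)}} = \sqrt{9797 + 3^{2}} = \sqrt{9797 + 9} = \sqrt{9806}$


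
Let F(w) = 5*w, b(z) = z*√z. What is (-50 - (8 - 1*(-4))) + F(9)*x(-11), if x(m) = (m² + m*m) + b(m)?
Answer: 10828 - 495*I*√11 ≈ 10828.0 - 1641.7*I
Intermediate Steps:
b(z) = z^(3/2)
x(m) = m^(3/2) + 2*m² (x(m) = (m² + m*m) + m^(3/2) = (m² + m²) + m^(3/2) = 2*m² + m^(3/2) = m^(3/2) + 2*m²)
(-50 - (8 - 1*(-4))) + F(9)*x(-11) = (-50 - (8 - 1*(-4))) + (5*9)*((-11)^(3/2) + 2*(-11)²) = (-50 - (8 + 4)) + 45*(-11*I*√11 + 2*121) = (-50 - 1*12) + 45*(-11*I*√11 + 242) = (-50 - 12) + 45*(242 - 11*I*√11) = -62 + (10890 - 495*I*√11) = 10828 - 495*I*√11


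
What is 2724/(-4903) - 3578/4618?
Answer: -15061183/11321027 ≈ -1.3304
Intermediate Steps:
2724/(-4903) - 3578/4618 = 2724*(-1/4903) - 3578*1/4618 = -2724/4903 - 1789/2309 = -15061183/11321027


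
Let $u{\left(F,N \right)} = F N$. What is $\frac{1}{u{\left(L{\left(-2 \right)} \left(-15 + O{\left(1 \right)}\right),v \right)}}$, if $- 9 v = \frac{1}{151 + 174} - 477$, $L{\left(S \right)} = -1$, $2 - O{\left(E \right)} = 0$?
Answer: $\frac{225}{155024} \approx 0.0014514$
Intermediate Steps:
$O{\left(E \right)} = 2$ ($O{\left(E \right)} = 2 - 0 = 2 + 0 = 2$)
$v = \frac{155024}{2925}$ ($v = - \frac{\frac{1}{151 + 174} - 477}{9} = - \frac{\frac{1}{325} - 477}{9} = \left(- \frac{1}{9}\right) \left(- \frac{155024}{325}\right) = \frac{155024}{2925} \approx 53.0$)
$\frac{1}{u{\left(L{\left(-2 \right)} \left(-15 + O{\left(1 \right)}\right),v \right)}} = \frac{1}{- (-15 + 2) \frac{155024}{2925}} = \frac{1}{\left(-1\right) \left(-13\right) \frac{155024}{2925}} = \frac{1}{13 \cdot \frac{155024}{2925}} = \frac{1}{\frac{155024}{225}} = \frac{225}{155024}$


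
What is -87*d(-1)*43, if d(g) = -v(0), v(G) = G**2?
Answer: 0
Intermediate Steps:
d(g) = 0 (d(g) = -1*0**2 = -1*0 = 0)
-87*d(-1)*43 = -87*0*43 = 0*43 = 0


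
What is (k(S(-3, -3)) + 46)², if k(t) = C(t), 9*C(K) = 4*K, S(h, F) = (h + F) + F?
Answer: 1764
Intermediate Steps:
S(h, F) = h + 2*F (S(h, F) = (F + h) + F = h + 2*F)
C(K) = 4*K/9 (C(K) = (4*K)/9 = 4*K/9)
k(t) = 4*t/9
(k(S(-3, -3)) + 46)² = (4*(-3 + 2*(-3))/9 + 46)² = (4*(-3 - 6)/9 + 46)² = ((4/9)*(-9) + 46)² = (-4 + 46)² = 42² = 1764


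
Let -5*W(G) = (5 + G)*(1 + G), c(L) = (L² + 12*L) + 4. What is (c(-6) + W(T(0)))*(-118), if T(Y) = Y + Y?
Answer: 3894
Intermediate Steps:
c(L) = 4 + L² + 12*L
T(Y) = 2*Y
W(G) = -(1 + G)*(5 + G)/5 (W(G) = -(5 + G)*(1 + G)/5 = -(1 + G)*(5 + G)/5)
(c(-6) + W(T(0)))*(-118) = ((4 + (-6)² + 12*(-6)) + (-1 - 12*0/5 - (2*0)²/5))*(-118) = ((4 + 36 - 72) + (-1 - 6/5*0 - ⅕*0²))*(-118) = (-32 + (-1 + 0 - ⅕*0))*(-118) = (-32 + (-1 + 0 + 0))*(-118) = (-32 - 1)*(-118) = -33*(-118) = 3894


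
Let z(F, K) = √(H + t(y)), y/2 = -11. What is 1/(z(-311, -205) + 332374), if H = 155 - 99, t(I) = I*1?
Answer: 166187/55236237921 - √34/110472475842 ≈ 3.0086e-6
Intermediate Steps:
y = -22 (y = 2*(-11) = -22)
t(I) = I
H = 56
z(F, K) = √34 (z(F, K) = √(56 - 22) = √34)
1/(z(-311, -205) + 332374) = 1/(√34 + 332374) = 1/(332374 + √34)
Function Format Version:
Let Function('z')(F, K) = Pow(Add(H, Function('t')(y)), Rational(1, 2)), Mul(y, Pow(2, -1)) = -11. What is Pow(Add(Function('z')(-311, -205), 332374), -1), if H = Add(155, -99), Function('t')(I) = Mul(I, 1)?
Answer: Add(Rational(166187, 55236237921), Mul(Rational(-1, 110472475842), Pow(34, Rational(1, 2)))) ≈ 3.0086e-6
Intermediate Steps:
y = -22 (y = Mul(2, -11) = -22)
Function('t')(I) = I
H = 56
Function('z')(F, K) = Pow(34, Rational(1, 2)) (Function('z')(F, K) = Pow(Add(56, -22), Rational(1, 2)) = Pow(34, Rational(1, 2)))
Pow(Add(Function('z')(-311, -205), 332374), -1) = Pow(Add(Pow(34, Rational(1, 2)), 332374), -1) = Pow(Add(332374, Pow(34, Rational(1, 2))), -1)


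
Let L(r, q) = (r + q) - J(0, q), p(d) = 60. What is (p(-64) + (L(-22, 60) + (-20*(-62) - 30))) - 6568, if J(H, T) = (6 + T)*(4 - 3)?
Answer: -5326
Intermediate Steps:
J(H, T) = 6 + T (J(H, T) = (6 + T)*1 = 6 + T)
L(r, q) = -6 + r (L(r, q) = (r + q) - (6 + q) = (q + r) + (-6 - q) = -6 + r)
(p(-64) + (L(-22, 60) + (-20*(-62) - 30))) - 6568 = (60 + ((-6 - 22) + (-20*(-62) - 30))) - 6568 = (60 + (-28 + (1240 - 30))) - 6568 = (60 + (-28 + 1210)) - 6568 = (60 + 1182) - 6568 = 1242 - 6568 = -5326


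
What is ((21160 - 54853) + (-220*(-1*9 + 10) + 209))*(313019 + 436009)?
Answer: -25245239712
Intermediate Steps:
((21160 - 54853) + (-220*(-1*9 + 10) + 209))*(313019 + 436009) = (-33693 + (-220*(-9 + 10) + 209))*749028 = (-33693 + (-220*1 + 209))*749028 = (-33693 + (-220 + 209))*749028 = (-33693 - 11)*749028 = -33704*749028 = -25245239712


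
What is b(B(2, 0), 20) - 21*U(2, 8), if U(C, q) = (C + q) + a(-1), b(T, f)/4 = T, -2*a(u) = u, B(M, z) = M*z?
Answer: -441/2 ≈ -220.50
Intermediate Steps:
a(u) = -u/2
b(T, f) = 4*T
U(C, q) = 1/2 + C + q (U(C, q) = (C + q) - 1/2*(-1) = (C + q) + 1/2 = 1/2 + C + q)
b(B(2, 0), 20) - 21*U(2, 8) = 4*(2*0) - 21*(1/2 + 2 + 8) = 4*0 - 21*21/2 = 0 - 441/2 = -441/2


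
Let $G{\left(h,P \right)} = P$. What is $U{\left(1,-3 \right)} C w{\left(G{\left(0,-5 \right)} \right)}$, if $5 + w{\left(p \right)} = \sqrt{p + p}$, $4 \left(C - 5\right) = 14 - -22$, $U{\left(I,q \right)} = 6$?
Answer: $-420 + 84 i \sqrt{10} \approx -420.0 + 265.63 i$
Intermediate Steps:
$C = 14$ ($C = 5 + \frac{14 - -22}{4} = 5 + \frac{14 + 22}{4} = 5 + \frac{1}{4} \cdot 36 = 5 + 9 = 14$)
$w{\left(p \right)} = -5 + \sqrt{2} \sqrt{p}$ ($w{\left(p \right)} = -5 + \sqrt{p + p} = -5 + \sqrt{2 p} = -5 + \sqrt{2} \sqrt{p}$)
$U{\left(1,-3 \right)} C w{\left(G{\left(0,-5 \right)} \right)} = 6 \cdot 14 \left(-5 + \sqrt{2} \sqrt{-5}\right) = 84 \left(-5 + \sqrt{2} i \sqrt{5}\right) = 84 \left(-5 + i \sqrt{10}\right) = -420 + 84 i \sqrt{10}$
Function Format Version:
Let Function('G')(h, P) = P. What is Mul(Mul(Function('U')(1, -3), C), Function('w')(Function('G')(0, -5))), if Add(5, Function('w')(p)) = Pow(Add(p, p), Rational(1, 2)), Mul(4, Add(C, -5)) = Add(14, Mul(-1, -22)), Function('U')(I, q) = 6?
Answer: Add(-420, Mul(84, I, Pow(10, Rational(1, 2)))) ≈ Add(-420.00, Mul(265.63, I))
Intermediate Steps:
C = 14 (C = Add(5, Mul(Rational(1, 4), Add(14, Mul(-1, -22)))) = Add(5, Mul(Rational(1, 4), Add(14, 22))) = Add(5, Mul(Rational(1, 4), 36)) = Add(5, 9) = 14)
Function('w')(p) = Add(-5, Mul(Pow(2, Rational(1, 2)), Pow(p, Rational(1, 2)))) (Function('w')(p) = Add(-5, Pow(Add(p, p), Rational(1, 2))) = Add(-5, Pow(Mul(2, p), Rational(1, 2))) = Add(-5, Mul(Pow(2, Rational(1, 2)), Pow(p, Rational(1, 2)))))
Mul(Mul(Function('U')(1, -3), C), Function('w')(Function('G')(0, -5))) = Mul(Mul(6, 14), Add(-5, Mul(Pow(2, Rational(1, 2)), Pow(-5, Rational(1, 2))))) = Mul(84, Add(-5, Mul(Pow(2, Rational(1, 2)), Mul(I, Pow(5, Rational(1, 2)))))) = Mul(84, Add(-5, Mul(I, Pow(10, Rational(1, 2))))) = Add(-420, Mul(84, I, Pow(10, Rational(1, 2))))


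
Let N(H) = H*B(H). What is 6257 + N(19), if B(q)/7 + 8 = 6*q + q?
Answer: 22882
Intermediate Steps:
B(q) = -56 + 49*q (B(q) = -56 + 7*(6*q + q) = -56 + 7*(7*q) = -56 + 49*q)
N(H) = H*(-56 + 49*H)
6257 + N(19) = 6257 + 7*19*(-8 + 7*19) = 6257 + 7*19*(-8 + 133) = 6257 + 7*19*125 = 6257 + 16625 = 22882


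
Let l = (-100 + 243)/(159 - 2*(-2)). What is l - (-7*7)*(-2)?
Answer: -15831/163 ≈ -97.123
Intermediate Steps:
l = 143/163 (l = 143/(159 + 4) = 143/163 ≈ 0.87730)
l - (-7*7)*(-2) = 143/163 - (-7*7)*(-2) = 143/163 - (-49)*(-2) = 143/163 - 1*98 = 143/163 - 98 = -15831/163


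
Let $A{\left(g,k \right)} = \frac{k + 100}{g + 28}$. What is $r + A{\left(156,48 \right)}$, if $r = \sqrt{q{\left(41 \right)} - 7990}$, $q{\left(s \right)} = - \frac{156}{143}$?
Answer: $\frac{37}{46} + \frac{i \sqrt{966922}}{11} \approx 0.80435 + 89.393 i$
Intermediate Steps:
$q{\left(s \right)} = - \frac{12}{11}$ ($q{\left(s \right)} = \left(-156\right) \frac{1}{143} = - \frac{12}{11}$)
$A{\left(g,k \right)} = \frac{100 + k}{28 + g}$
$r = \frac{i \sqrt{966922}}{11}$ ($r = \sqrt{- \frac{12}{11} - 7990} = \sqrt{- \frac{87902}{11}} = \frac{i \sqrt{966922}}{11} \approx 89.393 i$)
$r + A{\left(156,48 \right)} = \frac{i \sqrt{966922}}{11} + \frac{100 + 48}{28 + 156} = \frac{i \sqrt{966922}}{11} + \frac{1}{184} \cdot 148 = \frac{i \sqrt{966922}}{11} + \frac{37}{46} = \frac{37}{46} + \frac{i \sqrt{966922}}{11}$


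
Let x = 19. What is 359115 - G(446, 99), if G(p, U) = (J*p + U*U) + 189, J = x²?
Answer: 188119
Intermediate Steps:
J = 361 (J = 19² = 361)
G(p, U) = 189 + U² + 361*p (G(p, U) = (361*p + U*U) + 189 = (361*p + U²) + 189 = (U² + 361*p) + 189 = 189 + U² + 361*p)
359115 - G(446, 99) = 359115 - (189 + 99² + 361*446) = 359115 - (189 + 9801 + 161006) = 359115 - 1*170996 = 359115 - 170996 = 188119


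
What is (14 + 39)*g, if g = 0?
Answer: 0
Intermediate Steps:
(14 + 39)*g = (14 + 39)*0 = 53*0 = 0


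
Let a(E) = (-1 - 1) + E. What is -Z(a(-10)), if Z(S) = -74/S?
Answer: -37/6 ≈ -6.1667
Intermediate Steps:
a(E) = -2 + E
-Z(a(-10)) = -(-74)/(-2 - 10) = -(-74)/(-12) = -(-74)*(-1)/12 = -1*37/6 = -37/6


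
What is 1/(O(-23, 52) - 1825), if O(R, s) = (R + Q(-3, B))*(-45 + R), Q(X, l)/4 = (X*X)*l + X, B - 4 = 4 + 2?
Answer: -1/23925 ≈ -4.1797e-5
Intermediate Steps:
B = 10 (B = 4 + (4 + 2) = 4 + 6 = 10)
Q(X, l) = 4*X + 4*l*X**2 (Q(X, l) = 4*((X*X)*l + X) = 4*(X**2*l + X) = 4*(l*X**2 + X) = 4*(X + l*X**2) = 4*X + 4*l*X**2)
O(R, s) = (-45 + R)*(348 + R) (O(R, s) = (R + 4*(-3)*(1 - 3*10))*(-45 + R) = (R + 4*(-3)*(1 - 30))*(-45 + R) = (R + 4*(-3)*(-29))*(-45 + R) = (R + 348)*(-45 + R) = (348 + R)*(-45 + R) = (-45 + R)*(348 + R))
1/(O(-23, 52) - 1825) = 1/((-15660 + (-23)**2 + 303*(-23)) - 1825) = 1/((-15660 + 529 - 6969) - 1825) = 1/(-22100 - 1825) = 1/(-23925) = -1/23925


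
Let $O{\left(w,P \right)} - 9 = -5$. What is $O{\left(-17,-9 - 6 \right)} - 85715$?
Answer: $-85711$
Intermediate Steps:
$O{\left(w,P \right)} = 4$ ($O{\left(w,P \right)} = 9 - 5 = 4$)
$O{\left(-17,-9 - 6 \right)} - 85715 = 4 - 85715 = -85711$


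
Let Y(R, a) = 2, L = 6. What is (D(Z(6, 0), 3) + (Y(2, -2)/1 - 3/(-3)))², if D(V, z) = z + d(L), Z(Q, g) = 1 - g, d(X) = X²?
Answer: 1764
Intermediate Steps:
D(V, z) = 36 + z (D(V, z) = z + 6² = z + 36 = 36 + z)
(D(Z(6, 0), 3) + (Y(2, -2)/1 - 3/(-3)))² = ((36 + 3) + (2/1 - 3/(-3)))² = (39 + (2*1 - 3*(-⅓)))² = (39 + (2 + 1))² = (39 + 3)² = 42² = 1764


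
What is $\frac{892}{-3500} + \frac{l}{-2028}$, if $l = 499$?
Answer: $- \frac{888869}{1774500} \approx -0.50091$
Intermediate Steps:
$\frac{892}{-3500} + \frac{l}{-2028} = \frac{892}{-3500} + \frac{499}{-2028} = 892 \left(- \frac{1}{3500}\right) + 499 \left(- \frac{1}{2028}\right) = - \frac{223}{875} - \frac{499}{2028} = - \frac{888869}{1774500}$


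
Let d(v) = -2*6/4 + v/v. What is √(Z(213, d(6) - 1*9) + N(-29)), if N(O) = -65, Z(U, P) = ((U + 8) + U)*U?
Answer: √92377 ≈ 303.94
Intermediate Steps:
d(v) = -2 (d(v) = -12*¼ + 1 = -3 + 1 = -2)
Z(U, P) = U*(8 + 2*U) (Z(U, P) = ((8 + U) + U)*U = (8 + 2*U)*U = U*(8 + 2*U))
√(Z(213, d(6) - 1*9) + N(-29)) = √(2*213*(4 + 213) - 65) = √(2*213*217 - 65) = √(92442 - 65) = √92377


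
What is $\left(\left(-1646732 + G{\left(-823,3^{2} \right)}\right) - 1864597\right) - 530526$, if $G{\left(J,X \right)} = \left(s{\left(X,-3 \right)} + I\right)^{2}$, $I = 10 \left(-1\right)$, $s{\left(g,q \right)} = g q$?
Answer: $-4040486$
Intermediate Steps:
$I = -10$
$G{\left(J,X \right)} = \left(-10 - 3 X\right)^{2}$ ($G{\left(J,X \right)} = \left(X \left(-3\right) - 10\right)^{2} = \left(- 3 X - 10\right)^{2} = \left(-10 - 3 X\right)^{2}$)
$\left(\left(-1646732 + G{\left(-823,3^{2} \right)}\right) - 1864597\right) - 530526 = \left(\left(-1646732 + \left(10 + 3 \cdot 3^{2}\right)^{2}\right) - 1864597\right) - 530526 = \left(\left(-1646732 + \left(10 + 3 \cdot 9\right)^{2}\right) - 1864597\right) - 530526 = \left(\left(-1646732 + \left(10 + 27\right)^{2}\right) - 1864597\right) - 530526 = \left(\left(-1646732 + 37^{2}\right) - 1864597\right) - 530526 = \left(\left(-1646732 + 1369\right) - 1864597\right) - 530526 = \left(-1645363 - 1864597\right) - 530526 = -3509960 - 530526 = -4040486$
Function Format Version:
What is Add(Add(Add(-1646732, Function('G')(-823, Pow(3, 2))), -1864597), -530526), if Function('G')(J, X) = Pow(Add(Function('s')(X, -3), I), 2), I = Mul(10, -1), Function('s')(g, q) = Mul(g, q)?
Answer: -4040486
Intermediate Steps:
I = -10
Function('G')(J, X) = Pow(Add(-10, Mul(-3, X)), 2) (Function('G')(J, X) = Pow(Add(Mul(X, -3), -10), 2) = Pow(Add(Mul(-3, X), -10), 2) = Pow(Add(-10, Mul(-3, X)), 2))
Add(Add(Add(-1646732, Function('G')(-823, Pow(3, 2))), -1864597), -530526) = Add(Add(Add(-1646732, Pow(Add(10, Mul(3, Pow(3, 2))), 2)), -1864597), -530526) = Add(Add(Add(-1646732, Pow(Add(10, Mul(3, 9)), 2)), -1864597), -530526) = Add(Add(Add(-1646732, Pow(Add(10, 27), 2)), -1864597), -530526) = Add(Add(Add(-1646732, Pow(37, 2)), -1864597), -530526) = Add(Add(Add(-1646732, 1369), -1864597), -530526) = Add(Add(-1645363, -1864597), -530526) = Add(-3509960, -530526) = -4040486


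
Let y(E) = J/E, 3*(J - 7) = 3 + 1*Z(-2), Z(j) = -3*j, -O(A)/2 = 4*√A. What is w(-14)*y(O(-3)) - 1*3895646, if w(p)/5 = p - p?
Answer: -3895646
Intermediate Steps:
w(p) = 0 (w(p) = 5*(p - p) = 5*0 = 0)
O(A) = -8*√A
J = 10 (J = 7 + (3 + 1*(-3*(-2)))/3 = 7 + (3 + 1*6)/3 = 7 + (3 + 6)/3 = 7 + (⅓)*9 = 7 + 3 = 10)
y(E) = 10/E
w(-14)*y(O(-3)) - 1*3895646 = 0*(10/((-8*I*√3))) - 1*3895646 = 0*(10/((-8*I*√3))) - 3895646 = 0*(10*(I*√3/24)) - 3895646 = 0*(5*I*√3/12) - 3895646 = 0 - 3895646 = -3895646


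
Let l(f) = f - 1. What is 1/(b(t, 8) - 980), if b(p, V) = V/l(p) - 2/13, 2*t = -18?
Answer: -65/63762 ≈ -0.0010194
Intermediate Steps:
l(f) = -1 + f
t = -9 (t = (½)*(-18) = -9)
b(p, V) = -2/13 + V/(-1 + p) (b(p, V) = V/(-1 + p) - 2/13 = -2/13 + V/(-1 + p))
1/(b(t, 8) - 980) = 1/((-2/13 + 8/(-1 - 9)) - 980) = 1/((-2/13 + 8/(-10)) - 980) = 1/((-2/13 + 8*(-⅒)) - 980) = 1/((-2/13 - ⅘) - 980) = 1/(-62/65 - 980) = 1/(-63762/65) = -65/63762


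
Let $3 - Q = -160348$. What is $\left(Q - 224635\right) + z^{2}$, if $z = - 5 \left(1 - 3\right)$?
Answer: $-64184$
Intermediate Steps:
$Q = 160351$ ($Q = 3 - -160348 = 3 + 160348 = 160351$)
$z = 10$ ($z = \left(-5\right) \left(-2\right) = 10$)
$\left(Q - 224635\right) + z^{2} = \left(160351 - 224635\right) + 10^{2} = -64284 + 100 = -64184$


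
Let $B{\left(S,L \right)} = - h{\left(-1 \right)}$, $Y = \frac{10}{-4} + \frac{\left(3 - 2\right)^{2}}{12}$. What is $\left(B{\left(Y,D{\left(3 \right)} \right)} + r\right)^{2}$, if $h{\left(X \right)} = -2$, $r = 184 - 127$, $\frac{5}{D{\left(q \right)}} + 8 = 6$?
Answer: $3481$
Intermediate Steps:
$D{\left(q \right)} = - \frac{5}{2}$ ($D{\left(q \right)} = \frac{5}{-8 + 6} = \frac{5}{-2} = 5 \left(- \frac{1}{2}\right) = - \frac{5}{2}$)
$r = 57$
$Y = - \frac{29}{12}$ ($Y = 10 \left(- \frac{1}{4}\right) + 1^{2} \cdot \frac{1}{12} = - \frac{5}{2} + 1 \cdot \frac{1}{12} = - \frac{5}{2} + \frac{1}{12} = - \frac{29}{12} \approx -2.4167$)
$B{\left(S,L \right)} = 2$ ($B{\left(S,L \right)} = \left(-1\right) \left(-2\right) = 2$)
$\left(B{\left(Y,D{\left(3 \right)} \right)} + r\right)^{2} = \left(2 + 57\right)^{2} = 59^{2} = 3481$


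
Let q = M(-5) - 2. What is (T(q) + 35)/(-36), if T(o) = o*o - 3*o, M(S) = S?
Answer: -35/12 ≈ -2.9167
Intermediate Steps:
q = -7 (q = -5 - 2 = -7)
T(o) = o² - 3*o
(T(q) + 35)/(-36) = (-7*(-3 - 7) + 35)/(-36) = -(-7*(-10) + 35)/36 = -(70 + 35)/36 = -1/36*105 = -35/12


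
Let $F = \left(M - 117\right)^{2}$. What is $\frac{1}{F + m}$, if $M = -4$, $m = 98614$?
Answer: $\frac{1}{113255} \approx 8.8296 \cdot 10^{-6}$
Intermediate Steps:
$F = 14641$ ($F = \left(-4 - 117\right)^{2} = \left(-121\right)^{2} = 14641$)
$\frac{1}{F + m} = \frac{1}{14641 + 98614} = \frac{1}{113255}$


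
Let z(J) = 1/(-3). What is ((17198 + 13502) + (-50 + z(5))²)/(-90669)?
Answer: -299101/816021 ≈ -0.36654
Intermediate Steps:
z(J) = -⅓
((17198 + 13502) + (-50 + z(5))²)/(-90669) = ((17198 + 13502) + (-50 - ⅓)²)/(-90669) = (30700 + (-151/3)²)*(-1/90669) = (30700 + 22801/9)*(-1/90669) = (299101/9)*(-1/90669) = -299101/816021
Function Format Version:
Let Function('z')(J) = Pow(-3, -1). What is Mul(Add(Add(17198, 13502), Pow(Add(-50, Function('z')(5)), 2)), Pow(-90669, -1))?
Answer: Rational(-299101, 816021) ≈ -0.36654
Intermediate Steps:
Function('z')(J) = Rational(-1, 3)
Mul(Add(Add(17198, 13502), Pow(Add(-50, Function('z')(5)), 2)), Pow(-90669, -1)) = Mul(Add(Add(17198, 13502), Pow(Add(-50, Rational(-1, 3)), 2)), Pow(-90669, -1)) = Mul(Add(30700, Pow(Rational(-151, 3), 2)), Rational(-1, 90669)) = Mul(Add(30700, Rational(22801, 9)), Rational(-1, 90669)) = Mul(Rational(299101, 9), Rational(-1, 90669)) = Rational(-299101, 816021)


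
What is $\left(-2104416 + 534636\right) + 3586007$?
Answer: $2016227$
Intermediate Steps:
$\left(-2104416 + 534636\right) + 3586007 = -1569780 + 3586007 = 2016227$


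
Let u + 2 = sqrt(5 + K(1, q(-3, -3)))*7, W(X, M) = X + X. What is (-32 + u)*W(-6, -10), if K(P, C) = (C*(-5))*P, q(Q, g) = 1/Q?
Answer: 408 - 56*sqrt(15) ≈ 191.11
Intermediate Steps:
W(X, M) = 2*X
K(P, C) = -5*C*P (K(P, C) = (-5*C)*P = -5*C*P)
u = -2 + 14*sqrt(15)/3 (u = -2 + sqrt(5 - 5*1/(-3))*7 = -2 + sqrt(5 - 5*(-1/3)*1)*7 = -2 + sqrt(5 + 5/3)*7 = -2 + sqrt(20/3)*7 = -2 + (2*sqrt(15)/3)*7 = -2 + 14*sqrt(15)/3 ≈ 16.074)
(-32 + u)*W(-6, -10) = (-32 + (-2 + 14*sqrt(15)/3))*(2*(-6)) = (-34 + 14*sqrt(15)/3)*(-12) = 408 - 56*sqrt(15)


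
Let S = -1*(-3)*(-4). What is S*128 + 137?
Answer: -1399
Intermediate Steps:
S = -12 (S = 3*(-4) = -12)
S*128 + 137 = -12*128 + 137 = -1536 + 137 = -1399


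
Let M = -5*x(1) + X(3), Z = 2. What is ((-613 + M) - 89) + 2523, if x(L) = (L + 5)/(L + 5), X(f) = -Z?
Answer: 1814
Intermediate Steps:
X(f) = -2 (X(f) = -1*2 = -2)
x(L) = 1 (x(L) = (5 + L)/(5 + L) = 1)
M = -7 (M = -5*1 - 2 = -5 - 2 = -7)
((-613 + M) - 89) + 2523 = ((-613 - 7) - 89) + 2523 = (-620 - 89) + 2523 = -709 + 2523 = 1814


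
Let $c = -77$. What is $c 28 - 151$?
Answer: $-2307$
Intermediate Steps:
$c 28 - 151 = \left(-77\right) 28 - 151 = -2156 - 151 = -2307$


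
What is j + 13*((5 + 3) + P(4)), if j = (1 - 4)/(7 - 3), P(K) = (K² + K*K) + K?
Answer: 2285/4 ≈ 571.25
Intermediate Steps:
P(K) = K + 2*K² (P(K) = (K² + K²) + K = 2*K² + K = K + 2*K²)
j = -¾ (j = -3/4 = -3*¼ = -¾ ≈ -0.75000)
j + 13*((5 + 3) + P(4)) = -¾ + 13*((5 + 3) + 4*(1 + 2*4)) = -¾ + 13*(8 + 4*(1 + 8)) = -¾ + 13*(8 + 4*9) = -¾ + 13*(8 + 36) = -¾ + 13*44 = -¾ + 572 = 2285/4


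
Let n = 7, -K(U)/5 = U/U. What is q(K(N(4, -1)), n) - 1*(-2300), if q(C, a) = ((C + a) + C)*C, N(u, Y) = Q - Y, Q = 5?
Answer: 2315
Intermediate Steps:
N(u, Y) = 5 - Y
K(U) = -5 (K(U) = -5*U/U = -5*1 = -5)
q(C, a) = C*(a + 2*C) (q(C, a) = (a + 2*C)*C = C*(a + 2*C))
q(K(N(4, -1)), n) - 1*(-2300) = -5*(7 + 2*(-5)) - 1*(-2300) = -5*(7 - 10) + 2300 = -5*(-3) + 2300 = 15 + 2300 = 2315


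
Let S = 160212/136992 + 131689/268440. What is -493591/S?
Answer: -23634610449135/79489126 ≈ -2.9733e+5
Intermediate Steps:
S = 79489126/47882985 (S = 160212*(1/136992) + 131689*(1/268440) = 13351/11416 + 131689/268440 = 79489126/47882985 ≈ 1.6601)
-493591/S = -493591/79489126/47882985 = -493591*47882985/79489126 = -23634610449135/79489126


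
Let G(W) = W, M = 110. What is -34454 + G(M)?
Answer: -34344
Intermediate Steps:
-34454 + G(M) = -34454 + 110 = -34344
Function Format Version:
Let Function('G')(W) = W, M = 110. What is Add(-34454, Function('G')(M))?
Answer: -34344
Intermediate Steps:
Add(-34454, Function('G')(M)) = Add(-34454, 110) = -34344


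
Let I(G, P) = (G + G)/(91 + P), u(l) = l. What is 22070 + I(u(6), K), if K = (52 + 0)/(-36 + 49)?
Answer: 2096662/95 ≈ 22070.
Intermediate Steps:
K = 4 (K = 52/13 = 52*(1/13) = 4)
I(G, P) = 2*G/(91 + P) (I(G, P) = (2*G)/(91 + P) = 2*G/(91 + P))
22070 + I(u(6), K) = 22070 + 2*6/(91 + 4) = 22070 + 2*6/95 = 22070 + 2*6*(1/95) = 22070 + 12/95 = 2096662/95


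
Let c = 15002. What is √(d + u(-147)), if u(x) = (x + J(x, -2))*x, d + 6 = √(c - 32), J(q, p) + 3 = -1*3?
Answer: √(22485 + √14970) ≈ 150.36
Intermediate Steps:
J(q, p) = -6 (J(q, p) = -3 - 1*3 = -3 - 3 = -6)
d = -6 + √14970 (d = -6 + √(15002 - 32) = -6 + √14970 ≈ 116.35)
u(x) = x*(-6 + x) (u(x) = (x - 6)*x = (-6 + x)*x = x*(-6 + x))
√(d + u(-147)) = √((-6 + √14970) - 147*(-6 - 147)) = √((-6 + √14970) - 147*(-153)) = √((-6 + √14970) + 22491) = √(22485 + √14970)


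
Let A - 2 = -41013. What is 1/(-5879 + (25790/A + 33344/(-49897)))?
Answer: -2046325867/12033004086507 ≈ -0.00017006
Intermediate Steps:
A = -41011 (A = 2 - 41013 = -41011)
1/(-5879 + (25790/A + 33344/(-49897))) = 1/(-5879 + (25790/(-41011) + 33344/(-49897))) = 1/(-5879 + (25790*(-1/41011) + 33344*(-1/49897))) = 1/(-5879 + (-25790/41011 - 33344/49897)) = 1/(-5879 - 2654314414/2046325867) = 1/(-12033004086507/2046325867) = -2046325867/12033004086507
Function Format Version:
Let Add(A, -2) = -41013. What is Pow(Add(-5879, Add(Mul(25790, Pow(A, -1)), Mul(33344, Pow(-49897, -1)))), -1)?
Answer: Rational(-2046325867, 12033004086507) ≈ -0.00017006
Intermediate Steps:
A = -41011 (A = Add(2, -41013) = -41011)
Pow(Add(-5879, Add(Mul(25790, Pow(A, -1)), Mul(33344, Pow(-49897, -1)))), -1) = Pow(Add(-5879, Add(Mul(25790, Pow(-41011, -1)), Mul(33344, Pow(-49897, -1)))), -1) = Pow(Add(-5879, Add(Mul(25790, Rational(-1, 41011)), Mul(33344, Rational(-1, 49897)))), -1) = Pow(Add(-5879, Add(Rational(-25790, 41011), Rational(-33344, 49897))), -1) = Pow(Add(-5879, Rational(-2654314414, 2046325867)), -1) = Pow(Rational(-12033004086507, 2046325867), -1) = Rational(-2046325867, 12033004086507)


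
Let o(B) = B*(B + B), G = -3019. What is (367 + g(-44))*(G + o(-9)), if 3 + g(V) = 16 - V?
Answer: -1211368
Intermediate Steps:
g(V) = 13 - V (g(V) = -3 + (16 - V) = 13 - V)
o(B) = 2*B**2 (o(B) = B*(2*B) = 2*B**2)
(367 + g(-44))*(G + o(-9)) = (367 + (13 - 1*(-44)))*(-3019 + 2*(-9)**2) = (367 + (13 + 44))*(-3019 + 2*81) = (367 + 57)*(-3019 + 162) = 424*(-2857) = -1211368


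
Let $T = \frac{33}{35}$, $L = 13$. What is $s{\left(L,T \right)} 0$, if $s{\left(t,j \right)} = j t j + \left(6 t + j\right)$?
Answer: $0$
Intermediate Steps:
$T = \frac{33}{35}$ ($T = 33 \cdot \frac{1}{35} = \frac{33}{35} \approx 0.94286$)
$s{\left(t,j \right)} = j + 6 t + t j^{2}$ ($s{\left(t,j \right)} = t j^{2} + \left(j + 6 t\right) = j + 6 t + t j^{2}$)
$s{\left(L,T \right)} 0 = \left(\frac{33}{35} + 6 \cdot 13 + 13 \left(\frac{33}{35}\right)^{2}\right) 0 = \left(\frac{33}{35} + 78 + 13 \cdot \frac{1089}{1225}\right) 0 = \left(\frac{33}{35} + 78 + \frac{14157}{1225}\right) 0 = \frac{110862}{1225} \cdot 0 = 0$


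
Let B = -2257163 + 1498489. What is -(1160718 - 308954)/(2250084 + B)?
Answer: -425882/745705 ≈ -0.57111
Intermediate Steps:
B = -758674
-(1160718 - 308954)/(2250084 + B) = -(1160718 - 308954)/(2250084 - 758674) = -851764/1491410 = -1*425882/745705 = -425882/745705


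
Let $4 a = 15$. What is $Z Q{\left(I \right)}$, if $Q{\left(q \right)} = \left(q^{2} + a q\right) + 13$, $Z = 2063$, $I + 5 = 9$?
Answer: $90772$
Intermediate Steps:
$a = \frac{15}{4}$ ($a = \frac{1}{4} \cdot 15 = \frac{15}{4} \approx 3.75$)
$I = 4$ ($I = -5 + 9 = 4$)
$Q{\left(q \right)} = 13 + q^{2} + \frac{15 q}{4}$ ($Q{\left(q \right)} = \left(q^{2} + \frac{15 q}{4}\right) + 13 = 13 + q^{2} + \frac{15 q}{4}$)
$Z Q{\left(I \right)} = 2063 \left(13 + 4^{2} + \frac{15}{4} \cdot 4\right) = 2063 \left(13 + 16 + 15\right) = 2063 \cdot 44 = 90772$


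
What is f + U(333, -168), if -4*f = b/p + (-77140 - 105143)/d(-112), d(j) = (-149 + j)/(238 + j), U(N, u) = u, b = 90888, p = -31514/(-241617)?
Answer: -25638541653/130558 ≈ -1.9638e+5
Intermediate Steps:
p = 31514/241617 (p = -31514*(-1/241617) = 31514/241617 ≈ 0.13043)
d(j) = (-149 + j)/(238 + j)
f = -25616607909/130558 (f = -(90888/(31514/241617) + (-77140 - 105143)/(((-149 - 112)/(238 - 112))))/4 = -(90888*(241617/31514) - 182283/(-261/126))/4 = -(1568577564/2251 - 182283/((1/126)*(-261)))/4 = -(1568577564/2251 - 182283/(-29/14))/4 = -(1568577564/2251 - 182283*(-14/29))/4 = -(1568577564/2251 + 2551962/29)/4 = -1/4*51233215818/65279 = -25616607909/130558 ≈ -1.9621e+5)
f + U(333, -168) = -25616607909/130558 - 168 = -25638541653/130558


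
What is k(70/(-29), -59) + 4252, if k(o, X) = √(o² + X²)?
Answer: 4252 + √2932421/29 ≈ 4311.0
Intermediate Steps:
k(o, X) = √(X² + o²)
k(70/(-29), -59) + 4252 = √((-59)² + (70/(-29))²) + 4252 = √(3481 + (70*(-1/29))²) + 4252 = √(3481 + (-70/29)²) + 4252 = √(3481 + 4900/841) + 4252 = √(2932421/841) + 4252 = √2932421/29 + 4252 = 4252 + √2932421/29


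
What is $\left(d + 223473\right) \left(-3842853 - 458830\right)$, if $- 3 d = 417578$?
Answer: $- \frac{1087641831403}{3} \approx -3.6255 \cdot 10^{11}$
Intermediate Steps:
$d = - \frac{417578}{3}$ ($d = \left(- \frac{1}{3}\right) 417578 = - \frac{417578}{3} \approx -1.3919 \cdot 10^{5}$)
$\left(d + 223473\right) \left(-3842853 - 458830\right) = \left(- \frac{417578}{3} + 223473\right) \left(-3842853 - 458830\right) = \frac{252841}{3} \left(-4301683\right) = - \frac{1087641831403}{3}$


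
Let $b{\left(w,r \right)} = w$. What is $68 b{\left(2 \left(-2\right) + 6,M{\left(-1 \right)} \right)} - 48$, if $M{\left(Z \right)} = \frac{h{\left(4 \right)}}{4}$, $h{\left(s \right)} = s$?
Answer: $88$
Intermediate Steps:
$M{\left(Z \right)} = 1$ ($M{\left(Z \right)} = \frac{4}{4} = 4 \cdot \frac{1}{4} = 1$)
$68 b{\left(2 \left(-2\right) + 6,M{\left(-1 \right)} \right)} - 48 = 68 \left(2 \left(-2\right) + 6\right) - 48 = 68 \left(-4 + 6\right) - 48 = 68 \cdot 2 - 48 = 136 - 48 = 88$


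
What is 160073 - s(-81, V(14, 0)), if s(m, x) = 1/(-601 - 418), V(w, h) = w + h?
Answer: 163114388/1019 ≈ 1.6007e+5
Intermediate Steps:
V(w, h) = h + w
s(m, x) = -1/1019 (s(m, x) = 1/(-1019) = -1/1019)
160073 - s(-81, V(14, 0)) = 160073 - 1*(-1/1019) = 160073 + 1/1019 = 163114388/1019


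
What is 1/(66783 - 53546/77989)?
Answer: 77989/5208285841 ≈ 1.4974e-5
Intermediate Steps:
1/(66783 - 53546/77989) = 1/(5208285841/77989) = 77989/5208285841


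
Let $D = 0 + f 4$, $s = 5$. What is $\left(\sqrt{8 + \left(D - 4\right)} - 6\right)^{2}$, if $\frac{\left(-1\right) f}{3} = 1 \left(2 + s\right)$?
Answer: $-44 - 48 i \sqrt{5} \approx -44.0 - 107.33 i$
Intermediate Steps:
$f = -21$ ($f = - 3 \cdot 1 \left(2 + 5\right) = - 3 \cdot 1 \cdot 7 = \left(-3\right) 7 = -21$)
$D = -84$ ($D = 0 - 84 = -84$)
$\left(\sqrt{8 + \left(D - 4\right)} - 6\right)^{2} = \left(\sqrt{8 - 88} - 6\right)^{2} = \left(\sqrt{-80} - 6\right)^{2} = \left(4 i \sqrt{5} - 6\right)^{2} = \left(-6 + 4 i \sqrt{5}\right)^{2}$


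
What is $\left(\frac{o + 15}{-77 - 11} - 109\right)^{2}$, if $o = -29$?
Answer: $\frac{22934521}{1936} \approx 11846.0$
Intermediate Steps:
$\left(\frac{o + 15}{-77 - 11} - 109\right)^{2} = \left(\frac{-29 + 15}{-77 - 11} - 109\right)^{2} = \left(- \frac{14}{-88} - 109\right)^{2} = \left(\left(-14\right) \left(- \frac{1}{88}\right) - 109\right)^{2} = \left(\frac{7}{44} - 109\right)^{2} = \left(- \frac{4789}{44}\right)^{2} = \frac{22934521}{1936}$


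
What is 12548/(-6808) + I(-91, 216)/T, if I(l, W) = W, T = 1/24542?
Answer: 9022421407/1702 ≈ 5.3011e+6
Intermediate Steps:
T = 1/24542 ≈ 4.0746e-5
12548/(-6808) + I(-91, 216)/T = 12548/(-6808) + 216/(1/24542) = 12548*(-1/6808) + 216*24542 = -3137/1702 + 5301072 = 9022421407/1702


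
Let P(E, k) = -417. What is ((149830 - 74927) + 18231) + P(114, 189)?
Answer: 92717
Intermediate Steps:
((149830 - 74927) + 18231) + P(114, 189) = ((149830 - 74927) + 18231) - 417 = (74903 + 18231) - 417 = 93134 - 417 = 92717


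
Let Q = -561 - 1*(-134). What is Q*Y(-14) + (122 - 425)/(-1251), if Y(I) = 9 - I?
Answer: -4095256/417 ≈ -9820.8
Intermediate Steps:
Q = -427 (Q = -561 + 134 = -427)
Q*Y(-14) + (122 - 425)/(-1251) = -427*(9 - 1*(-14)) + (122 - 425)/(-1251) = -427*(9 + 14) - 303*(-1/1251) = -427*23 + 101/417 = -9821 + 101/417 = -4095256/417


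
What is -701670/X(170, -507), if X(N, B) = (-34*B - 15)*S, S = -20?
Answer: 23389/11482 ≈ 2.0370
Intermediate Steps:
X(N, B) = 300 + 680*B (X(N, B) = (-34*B - 15)*(-20) = (-15 - 34*B)*(-20) = 300 + 680*B)
-701670/X(170, -507) = -701670/(300 + 680*(-507)) = -701670/(300 - 344760) = -701670/(-344460) = -701670*(-1/344460) = 23389/11482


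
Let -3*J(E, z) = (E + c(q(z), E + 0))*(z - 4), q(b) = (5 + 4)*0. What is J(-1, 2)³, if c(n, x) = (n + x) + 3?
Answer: 8/27 ≈ 0.29630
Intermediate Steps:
q(b) = 0 (q(b) = 9*0 = 0)
c(n, x) = 3 + n + x
J(E, z) = -(-4 + z)*(3 + 2*E)/3 (J(E, z) = -(E + (3 + 0 + (E + 0)))*(z - 4)/3 = -(E + (3 + 0 + E))*(-4 + z)/3 = -(E + (3 + E))*(-4 + z)/3 = -(3 + 2*E)*(-4 + z)/3 = -(-4 + z)*(3 + 2*E)/3)
J(-1, 2)³ = (4 - 1*2 + (8/3)*(-1) - ⅔*(-1)*2)³ = (4 - 2 - 8/3 + 4/3)³ = (⅔)³ = 8/27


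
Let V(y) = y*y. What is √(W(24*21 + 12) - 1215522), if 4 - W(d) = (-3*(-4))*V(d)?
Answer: I*√4410590 ≈ 2100.1*I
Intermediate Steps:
V(y) = y²
W(d) = 4 - 12*d² (W(d) = 4 - (-3*(-4))*d² = 4 - 12*d²)
√(W(24*21 + 12) - 1215522) = √((4 - 12*(24*21 + 12)²) - 1215522) = √((4 - 12*(504 + 12)²) - 1215522) = √((4 - 12*516²) - 1215522) = √((4 - 12*266256) - 1215522) = √((4 - 3195072) - 1215522) = √(-3195068 - 1215522) = √(-4410590) = I*√4410590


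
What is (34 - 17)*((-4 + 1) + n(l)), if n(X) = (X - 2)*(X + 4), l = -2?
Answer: -187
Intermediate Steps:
n(X) = (-2 + X)*(4 + X)
(34 - 17)*((-4 + 1) + n(l)) = (34 - 17)*((-4 + 1) + (-8 + (-2)² + 2*(-2))) = 17*(-3 + (-8 + 4 - 4)) = 17*(-3 - 8) = 17*(-11) = -187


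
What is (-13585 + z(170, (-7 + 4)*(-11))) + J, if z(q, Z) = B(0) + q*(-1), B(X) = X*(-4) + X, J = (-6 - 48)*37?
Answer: -15753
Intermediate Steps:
J = -1998 (J = -54*37 = -1998)
B(X) = -3*X (B(X) = -4*X + X = -3*X)
z(q, Z) = -q (z(q, Z) = -3*0 + q*(-1) = 0 - q = -q)
(-13585 + z(170, (-7 + 4)*(-11))) + J = (-13585 - 1*170) - 1998 = (-13585 - 170) - 1998 = -13755 - 1998 = -15753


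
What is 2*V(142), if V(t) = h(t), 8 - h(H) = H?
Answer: -268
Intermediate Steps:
h(H) = 8 - H
V(t) = 8 - t
2*V(142) = 2*(8 - 1*142) = 2*(8 - 142) = 2*(-134) = -268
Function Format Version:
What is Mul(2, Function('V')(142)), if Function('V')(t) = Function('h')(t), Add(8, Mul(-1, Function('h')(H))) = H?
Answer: -268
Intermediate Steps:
Function('h')(H) = Add(8, Mul(-1, H))
Function('V')(t) = Add(8, Mul(-1, t))
Mul(2, Function('V')(142)) = Mul(2, Add(8, Mul(-1, 142))) = Mul(2, Add(8, -142)) = Mul(2, -134) = -268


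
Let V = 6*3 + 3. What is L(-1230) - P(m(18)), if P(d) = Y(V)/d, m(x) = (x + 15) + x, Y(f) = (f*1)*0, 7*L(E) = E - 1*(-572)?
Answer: -94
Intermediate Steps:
L(E) = 572/7 + E/7 (L(E) = (E - 1*(-572))/7 = (E + 572)/7 = (572 + E)/7 = 572/7 + E/7)
V = 21 (V = 18 + 3 = 21)
Y(f) = 0 (Y(f) = f*0 = 0)
m(x) = 15 + 2*x (m(x) = (15 + x) + x = 15 + 2*x)
P(d) = 0 (P(d) = 0/d = 0)
L(-1230) - P(m(18)) = (572/7 + (⅐)*(-1230)) - 1*0 = (572/7 - 1230/7) + 0 = -94 + 0 = -94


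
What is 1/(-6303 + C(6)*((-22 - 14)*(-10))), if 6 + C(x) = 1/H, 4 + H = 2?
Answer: -1/8643 ≈ -0.00011570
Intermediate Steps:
H = -2 (H = -4 + 2 = -2)
C(x) = -13/2 (C(x) = -6 + 1/(-2) = -6 - ½ = -13/2)
1/(-6303 + C(6)*((-22 - 14)*(-10))) = 1/(-6303 - 13*(-22 - 14)*(-10)/2) = 1/(-6303 - (-234)*(-10)) = 1/(-6303 - 13/2*360) = 1/(-6303 - 2340) = 1/(-8643) = -1/8643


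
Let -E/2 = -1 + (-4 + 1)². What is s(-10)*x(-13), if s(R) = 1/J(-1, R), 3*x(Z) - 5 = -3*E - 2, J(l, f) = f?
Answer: -17/10 ≈ -1.7000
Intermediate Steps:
E = -16 (E = -2*(-1 + (-4 + 1)²) = -2*(-1 + (-3)²) = -2*(-1 + 9) = -2*8 = -16)
x(Z) = 17 (x(Z) = 5/3 + (-3*(-16) - 2)/3 = 5/3 + (48 - 2)/3 = 5/3 + (⅓)*46 = 5/3 + 46/3 = 17)
s(R) = 1/R
s(-10)*x(-13) = 17/(-10) = -⅒*17 = -17/10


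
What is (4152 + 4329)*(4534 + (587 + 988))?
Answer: 51810429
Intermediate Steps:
(4152 + 4329)*(4534 + (587 + 988)) = 8481*(4534 + 1575) = 8481*6109 = 51810429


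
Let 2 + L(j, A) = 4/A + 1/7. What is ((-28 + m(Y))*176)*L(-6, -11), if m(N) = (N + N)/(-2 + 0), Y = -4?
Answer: 65664/7 ≈ 9380.6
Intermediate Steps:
L(j, A) = -13/7 + 4/A (L(j, A) = -2 + (4/A + 1/7) = -2 + (4/A + 1*(⅐)) = -2 + (4/A + ⅐) = -2 + (⅐ + 4/A) = -13/7 + 4/A)
m(N) = -N (m(N) = (2*N)/(-2) = (2*N)*(-½) = -N)
((-28 + m(Y))*176)*L(-6, -11) = ((-28 - 1*(-4))*176)*(-13/7 + 4/(-11)) = ((-28 + 4)*176)*(-13/7 + 4*(-1/11)) = (-24*176)*(-13/7 - 4/11) = -4224*(-171/77) = 65664/7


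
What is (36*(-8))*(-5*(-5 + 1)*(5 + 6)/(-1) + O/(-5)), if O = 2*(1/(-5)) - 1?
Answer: 1581984/25 ≈ 63279.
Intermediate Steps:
O = -7/5 (O = 2*(1*(-1/5)) - 1 = 2*(-1/5) - 1 = -2/5 - 1 = -7/5 ≈ -1.4000)
(36*(-8))*(-5*(-5 + 1)*(5 + 6)/(-1) + O/(-5)) = (36*(-8))*(-5*(-5 + 1)*(5 + 6)/(-1) - 7/5/(-5)) = -288*(-(-20)*11*(-1) - 7/5*(-1/5)) = -288*(-5*(-44)*(-1) + 7/25) = -288*(220*(-1) + 7/25) = -288*(-220 + 7/25) = -288*(-5493/25) = 1581984/25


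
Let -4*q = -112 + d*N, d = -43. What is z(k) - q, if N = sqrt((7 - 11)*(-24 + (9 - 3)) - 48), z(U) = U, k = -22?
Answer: -50 - 43*sqrt(6)/2 ≈ -102.66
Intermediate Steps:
N = 2*sqrt(6) (N = sqrt(-4*(-24 + 6) - 48) = sqrt(-4*(-18) - 48) = sqrt(72 - 48) = sqrt(24) = 2*sqrt(6) ≈ 4.8990)
q = 28 + 43*sqrt(6)/2 (q = -(-112 - 86*sqrt(6))/4 = 28 + 43*sqrt(6)/2 ≈ 80.664)
z(k) - q = -22 - (28 + 43*sqrt(6)/2) = -22 + (-28 - 43*sqrt(6)/2) = -50 - 43*sqrt(6)/2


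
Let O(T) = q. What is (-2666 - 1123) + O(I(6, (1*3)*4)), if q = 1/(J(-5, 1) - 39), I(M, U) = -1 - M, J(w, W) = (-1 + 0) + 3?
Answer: -140194/37 ≈ -3789.0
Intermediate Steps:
J(w, W) = 2 (J(w, W) = -1 + 3 = 2)
q = -1/37 (q = 1/(2 - 39) = 1/(-37) = -1/37 ≈ -0.027027)
O(T) = -1/37
(-2666 - 1123) + O(I(6, (1*3)*4)) = (-2666 - 1123) - 1/37 = -3789 - 1/37 = -140194/37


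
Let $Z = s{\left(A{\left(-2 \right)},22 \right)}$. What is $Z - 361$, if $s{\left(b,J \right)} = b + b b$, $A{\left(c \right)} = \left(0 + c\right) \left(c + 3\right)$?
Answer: $-359$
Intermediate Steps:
$A{\left(c \right)} = c \left(3 + c\right)$
$s{\left(b,J \right)} = b + b^{2}$
$Z = 2$ ($Z = - 2 \left(3 - 2\right) \left(1 - 2 \left(3 - 2\right)\right) = \left(-2\right) 1 \left(1 - 2\right) = - 2 \left(1 - 2\right) = \left(-2\right) \left(-1\right) = 2$)
$Z - 361 = 2 - 361 = -359$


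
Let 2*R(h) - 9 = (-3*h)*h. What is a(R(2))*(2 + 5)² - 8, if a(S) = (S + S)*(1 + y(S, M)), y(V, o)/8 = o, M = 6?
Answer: -7211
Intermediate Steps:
y(V, o) = 8*o
R(h) = 9/2 - 3*h²/2 (R(h) = 9/2 + ((-3*h)*h)/2 = 9/2 + (-3*h²)/2 = 9/2 - 3*h²/2)
a(S) = 98*S (a(S) = (S + S)*(1 + 8*6) = (2*S)*(1 + 48) = (2*S)*49 = 98*S)
a(R(2))*(2 + 5)² - 8 = (98*(9/2 - 3/2*2²))*(2 + 5)² - 8 = (98*(9/2 - 3/2*4))*7² - 8 = (98*(9/2 - 6))*49 - 8 = (98*(-3/2))*49 - 8 = -147*49 - 8 = -7203 - 8 = -7211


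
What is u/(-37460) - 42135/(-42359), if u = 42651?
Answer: -228276609/1586768140 ≈ -0.14386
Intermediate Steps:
u/(-37460) - 42135/(-42359) = 42651/(-37460) - 42135/(-42359) = 42651*(-1/37460) - 42135*(-1/42359) = -42651/37460 + 42135/42359 = -228276609/1586768140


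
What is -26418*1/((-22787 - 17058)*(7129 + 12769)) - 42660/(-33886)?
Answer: 8455817713737/6716508564415 ≈ 1.2590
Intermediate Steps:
-26418*1/((-22787 - 17058)*(7129 + 12769)) - 42660/(-33886) = -26418/(19898*(-39845)) - 42660*(-1/33886) = -26418/(-792835810) + 21330/16943 = -26418*(-1/792835810) + 21330/16943 = 13209/396417905 + 21330/16943 = 8455817713737/6716508564415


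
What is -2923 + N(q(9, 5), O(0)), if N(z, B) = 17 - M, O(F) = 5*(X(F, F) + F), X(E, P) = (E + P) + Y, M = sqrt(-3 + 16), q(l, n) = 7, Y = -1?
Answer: -2906 - sqrt(13) ≈ -2909.6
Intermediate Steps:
M = sqrt(13) ≈ 3.6056
X(E, P) = -1 + E + P (X(E, P) = (E + P) - 1 = -1 + E + P)
O(F) = -5 + 15*F (O(F) = 5*((-1 + F + F) + F) = 5*((-1 + 2*F) + F) = 5*(-1 + 3*F) = -5 + 15*F)
N(z, B) = 17 - sqrt(13)
-2923 + N(q(9, 5), O(0)) = -2923 + (17 - sqrt(13)) = -2906 - sqrt(13)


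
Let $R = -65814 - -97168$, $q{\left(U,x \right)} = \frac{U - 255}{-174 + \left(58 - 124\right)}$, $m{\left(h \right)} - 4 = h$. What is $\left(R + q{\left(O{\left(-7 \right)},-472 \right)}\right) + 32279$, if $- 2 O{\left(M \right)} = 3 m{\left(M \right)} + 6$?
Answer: $\frac{10181449}{160} \approx 63634.0$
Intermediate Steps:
$m{\left(h \right)} = 4 + h$
$O{\left(M \right)} = -9 - \frac{3 M}{2}$ ($O{\left(M \right)} = - \frac{3 \left(4 + M\right) + 6}{2} = - \frac{\left(12 + 3 M\right) + 6}{2} = - \frac{18 + 3 M}{2} = -9 - \frac{3 M}{2}$)
$q{\left(U,x \right)} = \frac{17}{16} - \frac{U}{240}$ ($q{\left(U,x \right)} = \frac{-255 + U}{-174 - 66} = \frac{-255 + U}{-240} = \left(-255 + U\right) \left(- \frac{1}{240}\right) = \frac{17}{16} - \frac{U}{240}$)
$R = 31354$ ($R = -65814 + 97168 = 31354$)
$\left(R + q{\left(O{\left(-7 \right)},-472 \right)}\right) + 32279 = \left(31354 + \left(\frac{17}{16} - \frac{-9 - - \frac{21}{2}}{240}\right)\right) + 32279 = \left(31354 + \left(\frac{17}{16} - \frac{-9 + \frac{21}{2}}{240}\right)\right) + 32279 = \left(31354 + \left(\frac{17}{16} - \frac{1}{160}\right)\right) + 32279 = \left(31354 + \frac{169}{160}\right) + 32279 = \frac{5016809}{160} + 32279 = \frac{10181449}{160}$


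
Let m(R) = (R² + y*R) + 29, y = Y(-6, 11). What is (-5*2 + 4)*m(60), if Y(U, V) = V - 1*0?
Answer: -25734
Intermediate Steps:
Y(U, V) = V (Y(U, V) = V + 0 = V)
y = 11
m(R) = 29 + R² + 11*R (m(R) = (R² + 11*R) + 29 = 29 + R² + 11*R)
(-5*2 + 4)*m(60) = (-5*2 + 4)*(29 + 60² + 11*60) = (-10 + 4)*(29 + 3600 + 660) = -6*4289 = -25734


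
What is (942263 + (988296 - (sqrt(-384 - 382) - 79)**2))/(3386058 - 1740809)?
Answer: 1925084/1645249 + 158*I*sqrt(766)/1645249 ≈ 1.1701 + 0.0026579*I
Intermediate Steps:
(942263 + (988296 - (sqrt(-384 - 382) - 79)**2))/(3386058 - 1740809) = (942263 + (988296 - (sqrt(-766) - 79)**2))/1645249 = (942263 + (988296 - (I*sqrt(766) - 79)**2))*(1/1645249) = (942263 + (988296 - (-79 + I*sqrt(766))**2))*(1/1645249) = (1930559 - (-79 + I*sqrt(766))**2)*(1/1645249) = 1930559/1645249 - (-79 + I*sqrt(766))**2/1645249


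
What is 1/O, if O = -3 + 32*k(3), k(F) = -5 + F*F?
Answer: 1/125 ≈ 0.0080000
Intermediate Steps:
k(F) = -5 + F**2
O = 125 (O = -3 + 32*(-5 + 3**2) = -3 + 32*(-5 + 9) = -3 + 32*4 = -3 + 128 = 125)
1/O = 1/125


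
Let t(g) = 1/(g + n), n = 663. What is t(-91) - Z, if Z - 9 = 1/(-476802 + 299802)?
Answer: -227754607/25311000 ≈ -8.9982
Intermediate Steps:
t(g) = 1/(663 + g) (t(g) = 1/(g + 663) = 1/(663 + g))
Z = 1592999/177000 (Z = 9 + 1/(-476802 + 299802) = 9 + 1/(-177000) = 9 - 1/177000 = 1592999/177000 ≈ 9.0000)
t(-91) - Z = 1/(663 - 91) - 1*1592999/177000 = 1/572 - 1592999/177000 = -227754607/25311000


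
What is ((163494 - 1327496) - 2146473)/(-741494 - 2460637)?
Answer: 3310475/3202131 ≈ 1.0338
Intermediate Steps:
((163494 - 1327496) - 2146473)/(-741494 - 2460637) = (-1164002 - 2146473)/(-3202131) = -3310475*(-1/3202131) = 3310475/3202131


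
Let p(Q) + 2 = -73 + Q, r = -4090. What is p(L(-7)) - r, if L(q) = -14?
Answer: 4001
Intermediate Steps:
p(Q) = -75 + Q (p(Q) = -2 + (-73 + Q) = -75 + Q)
p(L(-7)) - r = (-75 - 14) - 1*(-4090) = -89 + 4090 = 4001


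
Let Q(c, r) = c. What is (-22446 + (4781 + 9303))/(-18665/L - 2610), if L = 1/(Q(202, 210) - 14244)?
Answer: -4181/131045660 ≈ -3.1905e-5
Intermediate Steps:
L = -1/14042 (L = 1/(202 - 14244) = 1/(-14042) = -1/14042 ≈ -7.1215e-5)
(-22446 + (4781 + 9303))/(-18665/L - 2610) = (-22446 + (4781 + 9303))/(-18665/(-1/14042) - 2610) = (-22446 + 14084)/(-18665*(-14042) - 2610) = -8362/(262093930 - 2610) = -8362/262091320 = -8362*1/262091320 = -4181/131045660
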